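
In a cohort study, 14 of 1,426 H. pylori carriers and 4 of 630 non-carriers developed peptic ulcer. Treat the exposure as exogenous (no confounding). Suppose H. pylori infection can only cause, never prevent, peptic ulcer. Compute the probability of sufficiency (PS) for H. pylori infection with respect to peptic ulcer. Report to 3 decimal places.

p₁ = P(outcome | exposed) = 14/1426 = 0.0098177
p₀ = P(outcome | unexposed) = 4/630 = 0.0063492
Under exogeneity and monotonicity, PS = (p₁ − p₀) / (1 − p₀).
PS = (0.0098177 − 0.0063492) / (1 − 0.0063492) = 0.0034685 / 0.99365 ≈ 0.0035

PS ≈ 0.003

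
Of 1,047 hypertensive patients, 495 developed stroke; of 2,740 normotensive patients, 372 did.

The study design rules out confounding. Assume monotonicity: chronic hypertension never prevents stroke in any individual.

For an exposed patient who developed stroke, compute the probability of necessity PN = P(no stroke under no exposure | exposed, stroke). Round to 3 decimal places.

PN ≈ 0.713

p₁ = P(outcome | exposed) = 495/1047 = 0.47278
p₀ = P(outcome | unexposed) = 372/2740 = 0.13577
Under exogeneity and monotonicity, PN = (p₁ − p₀) / p₁.
PN = (0.47278 − 0.13577) / 0.47278 = 0.33701 / 0.47278 ≈ 0.7128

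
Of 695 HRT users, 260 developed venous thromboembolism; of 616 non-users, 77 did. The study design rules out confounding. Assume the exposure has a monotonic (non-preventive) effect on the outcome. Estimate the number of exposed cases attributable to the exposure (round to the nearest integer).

about 173 cases

p₁ = P(outcome | exposed) = 260/695 = 0.3741
p₀ = P(outcome | unexposed) = 77/616 = 0.125
PN = (p₁ − p₀)/p₁ = (0.3741 − 0.125) / 0.3741 ≈ 0.66587.
Attributable cases ≈ PN × (exposed cases) = 0.66587 × 260 ≈ 173.12.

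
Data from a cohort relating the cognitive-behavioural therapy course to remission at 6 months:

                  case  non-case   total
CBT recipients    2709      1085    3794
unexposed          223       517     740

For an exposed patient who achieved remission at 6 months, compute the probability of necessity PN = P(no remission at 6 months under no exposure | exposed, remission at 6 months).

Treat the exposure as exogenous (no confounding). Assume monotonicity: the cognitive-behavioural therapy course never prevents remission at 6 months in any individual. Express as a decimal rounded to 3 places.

PN ≈ 0.578

p₁ = P(outcome | exposed) = 2709/3794 = 0.71402
p₀ = P(outcome | unexposed) = 223/740 = 0.30135
Under exogeneity and monotonicity, PN = (p₁ − p₀) / p₁.
PN = (0.71402 − 0.30135) / 0.71402 = 0.41267 / 0.71402 ≈ 0.5780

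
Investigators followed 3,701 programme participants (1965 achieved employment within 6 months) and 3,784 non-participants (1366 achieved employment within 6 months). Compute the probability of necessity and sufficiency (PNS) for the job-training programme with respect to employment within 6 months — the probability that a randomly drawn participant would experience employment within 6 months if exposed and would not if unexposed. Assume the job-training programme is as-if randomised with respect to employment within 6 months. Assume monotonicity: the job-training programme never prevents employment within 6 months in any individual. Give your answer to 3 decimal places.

PNS ≈ 0.170

p₁ = P(outcome | exposed) = 1965/3701 = 0.53094
p₀ = P(outcome | unexposed) = 1366/3784 = 0.36099
Under exogeneity and monotonicity, PNS = p₁ − p₀.
PNS = 0.53094 − 0.36099 = 0.16994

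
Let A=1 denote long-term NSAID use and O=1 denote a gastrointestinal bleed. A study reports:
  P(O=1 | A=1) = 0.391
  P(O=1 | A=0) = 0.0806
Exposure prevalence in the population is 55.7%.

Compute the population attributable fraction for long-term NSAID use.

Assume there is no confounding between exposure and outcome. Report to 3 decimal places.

Let p₁ = 0.391, p₀ = 0.0806.
Overall risk P(Y=1) = π·p₁ + (1−π)·p₀ = 0.557×0.391 + 0.443×0.0806 = 0.25349.
Under exogeneity, PAF = [P(Y=1) − p₀] / P(Y=1).
PAF = (0.25349 − 0.0806) / 0.25349 ≈ 0.6820

PAF ≈ 0.682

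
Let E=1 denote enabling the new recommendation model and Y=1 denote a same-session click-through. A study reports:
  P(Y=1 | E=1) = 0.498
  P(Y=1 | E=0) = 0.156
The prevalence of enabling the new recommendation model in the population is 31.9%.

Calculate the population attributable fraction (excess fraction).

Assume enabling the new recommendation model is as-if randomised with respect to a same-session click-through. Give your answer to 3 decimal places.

Let p₁ = 0.498, p₀ = 0.156.
Overall risk P(Y=1) = π·p₁ + (1−π)·p₀ = 0.319×0.498 + 0.681×0.156 = 0.2651.
Under exogeneity, PAF = [P(Y=1) − p₀] / P(Y=1).
PAF = (0.2651 − 0.156) / 0.2651 ≈ 0.4115

PAF ≈ 0.412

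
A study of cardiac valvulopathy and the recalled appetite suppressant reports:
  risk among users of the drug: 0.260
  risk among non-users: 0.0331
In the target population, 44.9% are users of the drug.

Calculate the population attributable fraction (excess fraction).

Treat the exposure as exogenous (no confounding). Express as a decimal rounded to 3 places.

PAF ≈ 0.755

Let p₁ = 0.26, p₀ = 0.0331.
Overall risk P(Y=1) = π·p₁ + (1−π)·p₀ = 0.449×0.26 + 0.551×0.0331 = 0.13498.
Under exogeneity, PAF = [P(Y=1) − p₀] / P(Y=1).
PAF = (0.13498 − 0.0331) / 0.13498 ≈ 0.7548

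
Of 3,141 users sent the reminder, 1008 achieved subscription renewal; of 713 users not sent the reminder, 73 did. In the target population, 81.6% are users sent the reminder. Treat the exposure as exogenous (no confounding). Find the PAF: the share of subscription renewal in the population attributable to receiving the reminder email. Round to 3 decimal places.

p₁ = P(outcome | exposed) = 1008/3141 = 0.32092
p₀ = P(outcome | unexposed) = 73/713 = 0.10238
Overall risk P(Y=1) = π·p₁ + (1−π)·p₀ = 0.816×0.32092 + 0.184×0.10238 = 0.28071.
Under exogeneity, PAF = [P(Y=1) − p₀] / P(Y=1).
PAF = (0.28071 − 0.10238) / 0.28071 ≈ 0.6353

PAF ≈ 0.635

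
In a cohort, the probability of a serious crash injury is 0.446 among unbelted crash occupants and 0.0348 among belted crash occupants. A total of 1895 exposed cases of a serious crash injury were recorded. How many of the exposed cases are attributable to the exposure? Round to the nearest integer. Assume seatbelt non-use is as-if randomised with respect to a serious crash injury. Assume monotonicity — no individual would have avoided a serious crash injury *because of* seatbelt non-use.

about 1747 cases

Let p₁ = 0.446, p₀ = 0.0348.
PN = (p₁ − p₀)/p₁ = (0.446 − 0.0348) / 0.446 ≈ 0.92197.
Attributable cases ≈ PN × (exposed cases) = 0.92197 × 1895 ≈ 1747.14.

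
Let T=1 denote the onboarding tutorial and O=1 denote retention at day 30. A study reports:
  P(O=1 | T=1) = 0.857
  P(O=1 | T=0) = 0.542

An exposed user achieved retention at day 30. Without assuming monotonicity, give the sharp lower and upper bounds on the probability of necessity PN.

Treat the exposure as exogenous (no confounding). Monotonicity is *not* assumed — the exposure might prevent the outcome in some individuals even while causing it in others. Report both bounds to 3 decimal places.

0.368 ≤ PN ≤ 0.534

Let p₁ = 0.857, p₀ = 0.542.
Under exogeneity alone the bounds on PN are max{0,(p₁−p₀)/p₁} ≤ PN ≤ min{1,(1−p₀)/p₁}.
  lower = (p₁ − p₀)/p₁ = 0.315 / 0.857 ≈ 0.3676
  upper = min{1, (1 − p₀)/p₁} = 0.458 / 0.857 ≈ 0.5344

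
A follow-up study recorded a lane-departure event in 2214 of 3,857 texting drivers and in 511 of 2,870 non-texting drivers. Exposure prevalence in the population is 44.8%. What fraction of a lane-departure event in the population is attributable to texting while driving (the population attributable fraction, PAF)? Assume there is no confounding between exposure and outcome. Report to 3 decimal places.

PAF ≈ 0.499

p₁ = P(outcome | exposed) = 2214/3857 = 0.57402
p₀ = P(outcome | unexposed) = 511/2870 = 0.17805
Overall risk P(Y=1) = π·p₁ + (1−π)·p₀ = 0.448×0.57402 + 0.552×0.17805 = 0.35544.
Under exogeneity, PAF = [P(Y=1) − p₀] / P(Y=1).
PAF = (0.35544 − 0.17805) / 0.35544 ≈ 0.4991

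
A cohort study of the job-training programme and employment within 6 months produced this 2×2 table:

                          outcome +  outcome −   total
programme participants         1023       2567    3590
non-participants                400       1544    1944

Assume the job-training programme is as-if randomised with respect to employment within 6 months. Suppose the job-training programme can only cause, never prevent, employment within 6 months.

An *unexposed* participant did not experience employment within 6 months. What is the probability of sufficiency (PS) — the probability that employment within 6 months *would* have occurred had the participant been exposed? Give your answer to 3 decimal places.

PS ≈ 0.100

p₁ = P(outcome | exposed) = 1023/3590 = 0.28496
p₀ = P(outcome | unexposed) = 400/1944 = 0.20576
Under exogeneity and monotonicity, PS = (p₁ − p₀)/(1 − p₀).
PS = (0.28496 − 0.20576) / 0.79424 ≈ 0.0997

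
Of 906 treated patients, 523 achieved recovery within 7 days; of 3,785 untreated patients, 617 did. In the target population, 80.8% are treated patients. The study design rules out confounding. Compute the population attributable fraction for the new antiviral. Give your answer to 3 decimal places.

p₁ = P(outcome | exposed) = 523/906 = 0.57726
p₀ = P(outcome | unexposed) = 617/3785 = 0.16301
Overall risk P(Y=1) = π·p₁ + (1−π)·p₀ = 0.808×0.57726 + 0.192×0.16301 = 0.49773.
Under exogeneity, PAF = [P(Y=1) − p₀] / P(Y=1).
PAF = (0.49773 − 0.16301) / 0.49773 ≈ 0.6725

PAF ≈ 0.672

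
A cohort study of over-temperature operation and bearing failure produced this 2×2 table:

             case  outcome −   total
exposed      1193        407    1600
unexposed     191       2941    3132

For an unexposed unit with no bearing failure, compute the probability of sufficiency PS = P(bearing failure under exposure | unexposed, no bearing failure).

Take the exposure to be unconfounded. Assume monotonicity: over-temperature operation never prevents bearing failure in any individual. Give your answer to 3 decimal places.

PS ≈ 0.729

p₁ = P(outcome | exposed) = 1193/1600 = 0.74562
p₀ = P(outcome | unexposed) = 191/3132 = 0.060983
Under exogeneity and monotonicity, PS = (p₁ − p₀)/(1 − p₀).
PS = (0.74562 − 0.060983) / 0.93902 ≈ 0.7291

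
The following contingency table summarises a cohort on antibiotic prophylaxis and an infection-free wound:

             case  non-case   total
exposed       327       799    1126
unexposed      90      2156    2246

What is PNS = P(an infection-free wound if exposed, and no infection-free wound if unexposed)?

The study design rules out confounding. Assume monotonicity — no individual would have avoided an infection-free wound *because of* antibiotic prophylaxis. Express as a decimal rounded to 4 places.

PNS ≈ 0.2503

p₁ = P(outcome | exposed) = 327/1126 = 0.29041
p₀ = P(outcome | unexposed) = 90/2246 = 0.040071
Under exogeneity and monotonicity, PNS = p₁ − p₀.
PNS = 0.29041 − 0.040071 = 0.25034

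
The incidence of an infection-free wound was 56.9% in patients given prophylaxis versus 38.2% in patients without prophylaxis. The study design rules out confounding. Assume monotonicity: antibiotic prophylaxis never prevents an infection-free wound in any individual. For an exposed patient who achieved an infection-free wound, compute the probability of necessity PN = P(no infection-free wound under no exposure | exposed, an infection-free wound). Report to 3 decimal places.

PN ≈ 0.329

p₁ = 0.569, p₀ = 0.382.
Under exogeneity and monotonicity, PN = (p₁ − p₀) / p₁.
PN = (0.569 − 0.382) / 0.569 = 0.187 / 0.569 ≈ 0.3286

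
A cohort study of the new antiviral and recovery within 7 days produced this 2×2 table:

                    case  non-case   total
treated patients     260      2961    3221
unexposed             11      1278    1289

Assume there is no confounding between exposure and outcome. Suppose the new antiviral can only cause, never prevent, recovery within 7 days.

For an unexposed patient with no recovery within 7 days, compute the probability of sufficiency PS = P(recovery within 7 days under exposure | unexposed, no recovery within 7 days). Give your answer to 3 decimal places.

PS ≈ 0.073

p₁ = P(outcome | exposed) = 260/3221 = 0.08072
p₀ = P(outcome | unexposed) = 11/1289 = 0.0085337
Under exogeneity and monotonicity, PS = (p₁ − p₀) / (1 − p₀).
PS = (0.08072 − 0.0085337) / (1 − 0.0085337) = 0.072187 / 0.99147 ≈ 0.0728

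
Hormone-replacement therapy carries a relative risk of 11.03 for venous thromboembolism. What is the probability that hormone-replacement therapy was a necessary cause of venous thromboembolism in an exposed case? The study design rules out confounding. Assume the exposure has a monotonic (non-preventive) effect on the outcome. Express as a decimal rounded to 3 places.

Under exogeneity and monotonicity, PN = (RR − 1) / RR = 1 − 1/RR.
PN = (11.03 − 1) / 11.03 = 10.03 / 11.03 ≈ 0.9093

PN ≈ 0.909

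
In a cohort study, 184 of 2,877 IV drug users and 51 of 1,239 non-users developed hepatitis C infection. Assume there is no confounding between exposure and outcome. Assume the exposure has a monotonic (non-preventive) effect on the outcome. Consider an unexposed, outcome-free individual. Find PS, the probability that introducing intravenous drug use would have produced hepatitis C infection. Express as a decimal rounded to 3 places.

p₁ = P(outcome | exposed) = 184/2877 = 0.063956
p₀ = P(outcome | unexposed) = 51/1239 = 0.041162
Under exogeneity and monotonicity, PS = (p₁ − p₀) / (1 − p₀).
PS = (0.063956 − 0.041162) / (1 − 0.041162) = 0.022793 / 0.95884 ≈ 0.0238

PS ≈ 0.024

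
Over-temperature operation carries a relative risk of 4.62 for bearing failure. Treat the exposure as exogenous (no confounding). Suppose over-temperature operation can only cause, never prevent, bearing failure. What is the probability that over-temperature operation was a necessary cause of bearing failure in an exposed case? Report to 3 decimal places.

PN ≈ 0.784

Under exogeneity and monotonicity, PN = (RR − 1) / RR = 1 − 1/RR.
PN = (4.62 − 1) / 4.62 = 3.62 / 4.62 ≈ 0.7835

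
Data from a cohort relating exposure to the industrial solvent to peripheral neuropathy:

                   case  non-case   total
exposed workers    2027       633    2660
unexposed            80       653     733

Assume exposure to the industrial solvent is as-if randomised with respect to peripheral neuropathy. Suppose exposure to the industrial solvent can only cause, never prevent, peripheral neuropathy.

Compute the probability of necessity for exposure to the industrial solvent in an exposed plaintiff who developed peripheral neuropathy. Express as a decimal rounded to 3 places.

PN ≈ 0.857

p₁ = P(outcome | exposed) = 2027/2660 = 0.76203
p₀ = P(outcome | unexposed) = 80/733 = 0.10914
Under exogeneity and monotonicity, PN = (p₁ − p₀) / p₁.
PN = (0.76203 − 0.10914) / 0.76203 = 0.65289 / 0.76203 ≈ 0.8568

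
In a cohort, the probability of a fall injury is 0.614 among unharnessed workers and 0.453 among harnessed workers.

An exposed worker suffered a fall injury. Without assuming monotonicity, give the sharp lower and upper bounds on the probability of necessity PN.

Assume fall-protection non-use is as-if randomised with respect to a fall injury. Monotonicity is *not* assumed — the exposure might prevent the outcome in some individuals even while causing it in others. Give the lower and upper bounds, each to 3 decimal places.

0.262 ≤ PN ≤ 0.891

Let p₁ = 0.614, p₀ = 0.453.
Under exogeneity alone the bounds on PN are max{0,(p₁−p₀)/p₁} ≤ PN ≤ min{1,(1−p₀)/p₁}.
  lower = (p₁ − p₀)/p₁ = 0.161 / 0.614 ≈ 0.2622
  upper = min{1, (1 − p₀)/p₁} = 0.547 / 0.614 ≈ 0.8909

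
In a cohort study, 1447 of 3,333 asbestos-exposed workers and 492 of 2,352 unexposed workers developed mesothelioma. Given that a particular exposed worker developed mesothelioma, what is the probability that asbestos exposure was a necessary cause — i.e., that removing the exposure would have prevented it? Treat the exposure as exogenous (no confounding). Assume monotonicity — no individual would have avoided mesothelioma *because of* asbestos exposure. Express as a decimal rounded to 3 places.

PN ≈ 0.518

p₁ = P(outcome | exposed) = 1447/3333 = 0.43414
p₀ = P(outcome | unexposed) = 492/2352 = 0.20918
Under exogeneity and monotonicity, PN = (p₁ − p₀) / p₁.
PN = (0.43414 − 0.20918) / 0.43414 = 0.22496 / 0.43414 ≈ 0.5182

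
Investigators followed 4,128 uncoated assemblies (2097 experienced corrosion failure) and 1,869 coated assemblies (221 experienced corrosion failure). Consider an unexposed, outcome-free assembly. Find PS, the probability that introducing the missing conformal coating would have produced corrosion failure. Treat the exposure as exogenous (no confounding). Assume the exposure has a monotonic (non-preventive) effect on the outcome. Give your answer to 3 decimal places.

PS ≈ 0.442

p₁ = P(outcome | exposed) = 2097/4128 = 0.50799
p₀ = P(outcome | unexposed) = 221/1869 = 0.11825
Under exogeneity and monotonicity, PS = (p₁ − p₀) / (1 − p₀).
PS = (0.50799 − 0.11825) / (1 − 0.11825) = 0.38975 / 0.88175 ≈ 0.4420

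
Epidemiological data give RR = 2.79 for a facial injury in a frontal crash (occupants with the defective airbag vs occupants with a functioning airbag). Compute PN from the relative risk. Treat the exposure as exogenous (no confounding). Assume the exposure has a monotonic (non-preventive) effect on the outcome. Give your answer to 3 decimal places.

Under exogeneity and monotonicity, PN = (RR − 1) / RR = 1 − 1/RR.
PN = (2.79 − 1) / 2.79 = 1.79 / 2.79 ≈ 0.6416

PN ≈ 0.642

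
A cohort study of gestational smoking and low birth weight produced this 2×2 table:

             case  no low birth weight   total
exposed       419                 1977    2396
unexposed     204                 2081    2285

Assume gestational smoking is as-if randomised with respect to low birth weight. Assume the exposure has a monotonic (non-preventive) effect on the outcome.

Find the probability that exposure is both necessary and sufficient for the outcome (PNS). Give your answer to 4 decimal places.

PNS ≈ 0.0856

p₁ = P(outcome | exposed) = 419/2396 = 0.17487
p₀ = P(outcome | unexposed) = 204/2285 = 0.089278
Under exogeneity and monotonicity, PNS = p₁ − p₀.
PNS = 0.17487 − 0.089278 = 0.085597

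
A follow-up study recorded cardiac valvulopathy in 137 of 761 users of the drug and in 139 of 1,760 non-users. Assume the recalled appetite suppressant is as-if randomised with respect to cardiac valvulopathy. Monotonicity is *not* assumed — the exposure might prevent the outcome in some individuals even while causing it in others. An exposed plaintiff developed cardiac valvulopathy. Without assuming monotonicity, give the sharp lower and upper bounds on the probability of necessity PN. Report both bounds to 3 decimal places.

p₁ = P(outcome | exposed) = 137/761 = 0.18003
p₀ = P(outcome | unexposed) = 139/1760 = 0.078977
Under exogeneity alone the bounds on PN are max{0,(p₁−p₀)/p₁} ≤ PN ≤ min{1,(1−p₀)/p₁}.
  lower = (p₁ − p₀)/p₁ = 0.10105 / 0.18003 ≈ 0.5613
  upper = min{1, (1 − p₀)/p₁} = 0.92102 / 0.18003 ≈ 5.1160 → capped at 1

0.561 ≤ PN ≤ 1.000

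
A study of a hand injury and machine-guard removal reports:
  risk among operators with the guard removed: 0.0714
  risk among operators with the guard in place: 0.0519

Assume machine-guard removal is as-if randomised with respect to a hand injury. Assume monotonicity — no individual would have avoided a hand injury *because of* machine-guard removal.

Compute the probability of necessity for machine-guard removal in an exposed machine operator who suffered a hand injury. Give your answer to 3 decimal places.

PN ≈ 0.273

Let p₁ = 0.0714, p₀ = 0.0519.
Under exogeneity and monotonicity, PN = (p₁ − p₀) / p₁.
PN = (0.0714 − 0.0519) / 0.0714 = 0.0195 / 0.0714 ≈ 0.2731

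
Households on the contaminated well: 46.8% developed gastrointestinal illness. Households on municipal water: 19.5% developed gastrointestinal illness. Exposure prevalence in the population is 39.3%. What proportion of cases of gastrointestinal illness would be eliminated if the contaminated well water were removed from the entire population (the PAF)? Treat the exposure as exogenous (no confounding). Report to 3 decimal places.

p₁ = 0.468, p₀ = 0.195.
Overall risk P(Y=1) = π·p₁ + (1−π)·p₀ = 0.393×0.468 + 0.607×0.195 = 0.30229.
Under exogeneity, PAF = [P(Y=1) − p₀] / P(Y=1).
PAF = (0.30229 − 0.195) / 0.30229 ≈ 0.3549

PAF ≈ 0.355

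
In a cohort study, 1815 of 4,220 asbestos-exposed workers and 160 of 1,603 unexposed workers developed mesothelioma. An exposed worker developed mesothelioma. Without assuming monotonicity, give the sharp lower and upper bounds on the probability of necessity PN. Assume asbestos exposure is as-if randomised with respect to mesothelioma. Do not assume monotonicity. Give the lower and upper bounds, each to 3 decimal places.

p₁ = P(outcome | exposed) = 1815/4220 = 0.43009
p₀ = P(outcome | unexposed) = 160/1603 = 0.099813
Under exogeneity alone the bounds on PN are max{0,(p₁−p₀)/p₁} ≤ PN ≤ min{1,(1−p₀)/p₁}.
  lower = (p₁ − p₀)/p₁ = 0.33028 / 0.43009 ≈ 0.7679
  upper = min{1, (1 − p₀)/p₁} = 0.90019 / 0.43009 ≈ 2.0930 → capped at 1

0.768 ≤ PN ≤ 1.000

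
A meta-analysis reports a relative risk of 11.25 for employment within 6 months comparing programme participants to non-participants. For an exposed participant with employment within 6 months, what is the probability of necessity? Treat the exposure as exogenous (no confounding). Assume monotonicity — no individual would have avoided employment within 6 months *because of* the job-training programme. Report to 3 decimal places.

PN ≈ 0.911

Under exogeneity and monotonicity, PN = (RR − 1) / RR = 1 − 1/RR.
PN = (11.25 − 1) / 11.25 = 10.25 / 11.25 ≈ 0.9111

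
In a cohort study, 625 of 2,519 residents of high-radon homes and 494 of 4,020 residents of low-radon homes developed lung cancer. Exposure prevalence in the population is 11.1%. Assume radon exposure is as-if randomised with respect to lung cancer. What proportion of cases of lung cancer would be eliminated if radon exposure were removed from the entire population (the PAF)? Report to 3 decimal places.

p₁ = P(outcome | exposed) = 625/2519 = 0.24811
p₀ = P(outcome | unexposed) = 494/4020 = 0.12289
Overall risk P(Y=1) = π·p₁ + (1−π)·p₀ = 0.111×0.24811 + 0.889×0.12289 = 0.13679.
Under exogeneity, PAF = [P(Y=1) − p₀] / P(Y=1).
PAF = (0.13679 − 0.12289) / 0.13679 ≈ 0.1016

PAF ≈ 0.102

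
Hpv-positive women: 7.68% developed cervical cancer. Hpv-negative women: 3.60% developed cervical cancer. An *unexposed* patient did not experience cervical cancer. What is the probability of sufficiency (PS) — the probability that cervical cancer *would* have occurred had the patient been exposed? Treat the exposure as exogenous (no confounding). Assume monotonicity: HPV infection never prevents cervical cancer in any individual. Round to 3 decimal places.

PS ≈ 0.042

p₁ = 0.0768, p₀ = 0.036.
Under exogeneity and monotonicity, PS = (p₁ − p₀) / (1 − p₀).
PS = (0.0768 − 0.036) / (1 − 0.036) = 0.0408 / 0.964 ≈ 0.0423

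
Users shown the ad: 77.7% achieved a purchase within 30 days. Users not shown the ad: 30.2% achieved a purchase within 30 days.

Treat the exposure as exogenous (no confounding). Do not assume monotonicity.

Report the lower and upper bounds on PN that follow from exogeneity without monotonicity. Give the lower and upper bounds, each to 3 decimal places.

0.611 ≤ PN ≤ 0.898

p₁ = 0.777, p₀ = 0.302.
Under exogeneity alone the bounds on PN are max{0,(p₁−p₀)/p₁} ≤ PN ≤ min{1,(1−p₀)/p₁}.
  lower = (p₁ − p₀)/p₁ = 0.475 / 0.777 ≈ 0.6113
  upper = min{1, (1 − p₀)/p₁} = 0.698 / 0.777 ≈ 0.8983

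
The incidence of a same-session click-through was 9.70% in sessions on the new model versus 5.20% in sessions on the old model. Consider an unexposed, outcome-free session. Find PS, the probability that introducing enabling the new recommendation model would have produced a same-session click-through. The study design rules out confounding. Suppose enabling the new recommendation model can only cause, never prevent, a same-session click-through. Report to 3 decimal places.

p₁ = 0.097, p₀ = 0.052.
Under exogeneity and monotonicity, PS = (p₁ − p₀) / (1 − p₀).
PS = (0.097 − 0.052) / (1 − 0.052) = 0.045 / 0.948 ≈ 0.0475

PS ≈ 0.047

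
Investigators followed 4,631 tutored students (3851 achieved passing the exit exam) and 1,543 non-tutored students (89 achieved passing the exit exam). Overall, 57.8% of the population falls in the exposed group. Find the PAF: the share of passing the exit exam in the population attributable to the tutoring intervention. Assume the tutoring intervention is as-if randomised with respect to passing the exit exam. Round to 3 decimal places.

p₁ = P(outcome | exposed) = 3851/4631 = 0.83157
p₀ = P(outcome | unexposed) = 89/1543 = 0.05768
Overall risk P(Y=1) = π·p₁ + (1−π)·p₀ = 0.578×0.83157 + 0.422×0.05768 = 0.50499.
Under exogeneity, PAF = [P(Y=1) − p₀] / P(Y=1).
PAF = (0.50499 − 0.05768) / 0.50499 ≈ 0.8858

PAF ≈ 0.886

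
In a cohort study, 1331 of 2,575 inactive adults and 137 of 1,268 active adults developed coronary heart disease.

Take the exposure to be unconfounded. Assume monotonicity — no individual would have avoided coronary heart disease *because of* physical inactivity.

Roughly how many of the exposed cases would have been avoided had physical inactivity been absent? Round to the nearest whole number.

about 1053 cases

p₁ = P(outcome | exposed) = 1331/2575 = 0.51689
p₀ = P(outcome | unexposed) = 137/1268 = 0.10804
PN = (p₁ − p₀)/p₁ = (0.51689 − 0.10804) / 0.51689 ≈ 0.79097.
Attributable cases ≈ PN × (exposed cases) = 0.79097 × 1331 ≈ 1052.79.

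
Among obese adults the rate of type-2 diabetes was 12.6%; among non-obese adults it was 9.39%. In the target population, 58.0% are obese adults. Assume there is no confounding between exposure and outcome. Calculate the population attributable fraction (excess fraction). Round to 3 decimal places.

p₁ = 0.126, p₀ = 0.0939.
Overall risk P(Y=1) = π·p₁ + (1−π)·p₀ = 0.58×0.126 + 0.42×0.0939 = 0.11252.
Under exogeneity, PAF = [P(Y=1) − p₀] / P(Y=1).
PAF = (0.11252 − 0.0939) / 0.11252 ≈ 0.1655

PAF ≈ 0.165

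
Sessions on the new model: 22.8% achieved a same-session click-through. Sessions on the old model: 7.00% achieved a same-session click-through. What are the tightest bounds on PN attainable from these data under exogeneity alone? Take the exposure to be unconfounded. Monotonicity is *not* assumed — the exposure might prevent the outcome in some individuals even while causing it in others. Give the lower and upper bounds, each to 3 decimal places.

p₁ = 0.228, p₀ = 0.07.
Under exogeneity alone the bounds on PN are max{0,(p₁−p₀)/p₁} ≤ PN ≤ min{1,(1−p₀)/p₁}.
  lower = (p₁ − p₀)/p₁ = 0.158 / 0.228 ≈ 0.6930
  upper = min{1, (1 − p₀)/p₁} = 0.93 / 0.228 ≈ 4.0789 → capped at 1

0.693 ≤ PN ≤ 1.000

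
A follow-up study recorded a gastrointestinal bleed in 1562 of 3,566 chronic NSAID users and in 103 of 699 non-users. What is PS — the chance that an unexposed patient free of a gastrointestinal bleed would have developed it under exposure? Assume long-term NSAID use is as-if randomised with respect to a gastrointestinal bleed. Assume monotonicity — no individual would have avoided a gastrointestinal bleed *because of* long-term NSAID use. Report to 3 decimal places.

PS ≈ 0.341

p₁ = P(outcome | exposed) = 1562/3566 = 0.43803
p₀ = P(outcome | unexposed) = 103/699 = 0.14735
Under exogeneity and monotonicity, PS = (p₁ − p₀) / (1 − p₀).
PS = (0.43803 − 0.14735) / (1 − 0.14735) = 0.29067 / 0.85265 ≈ 0.3409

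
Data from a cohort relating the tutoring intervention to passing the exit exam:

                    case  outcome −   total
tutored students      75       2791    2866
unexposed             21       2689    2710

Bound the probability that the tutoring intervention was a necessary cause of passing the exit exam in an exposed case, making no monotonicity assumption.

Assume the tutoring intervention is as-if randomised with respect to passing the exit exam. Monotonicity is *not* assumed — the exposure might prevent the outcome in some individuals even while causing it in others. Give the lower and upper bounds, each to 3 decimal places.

p₁ = P(outcome | exposed) = 75/2866 = 0.026169
p₀ = P(outcome | unexposed) = 21/2710 = 0.0077491
Under exogeneity alone the bounds on PN are max{0,(p₁−p₀)/p₁} ≤ PN ≤ min{1,(1−p₀)/p₁}.
  lower = (p₁ − p₀)/p₁ = 0.01842 / 0.026169 ≈ 0.7039
  upper = min{1, (1 − p₀)/p₁} = 0.99225 / 0.026169 ≈ 37.9172 → capped at 1

0.704 ≤ PN ≤ 1.000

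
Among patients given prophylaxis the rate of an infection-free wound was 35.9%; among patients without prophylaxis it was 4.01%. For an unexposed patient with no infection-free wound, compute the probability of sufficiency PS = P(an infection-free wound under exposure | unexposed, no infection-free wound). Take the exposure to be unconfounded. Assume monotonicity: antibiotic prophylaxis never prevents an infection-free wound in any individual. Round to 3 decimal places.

p₁ = 0.359, p₀ = 0.0401.
Under exogeneity and monotonicity, PS = (p₁ − p₀) / (1 − p₀).
PS = (0.359 − 0.0401) / (1 − 0.0401) = 0.3189 / 0.9599 ≈ 0.3322

PS ≈ 0.332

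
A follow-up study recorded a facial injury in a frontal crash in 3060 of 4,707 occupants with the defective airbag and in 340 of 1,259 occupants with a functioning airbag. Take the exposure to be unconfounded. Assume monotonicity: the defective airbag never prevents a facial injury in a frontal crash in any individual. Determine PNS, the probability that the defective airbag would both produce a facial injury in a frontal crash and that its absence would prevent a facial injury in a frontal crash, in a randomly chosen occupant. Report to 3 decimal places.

PNS ≈ 0.380

p₁ = P(outcome | exposed) = 3060/4707 = 0.6501
p₀ = P(outcome | unexposed) = 340/1259 = 0.27006
Under exogeneity and monotonicity, PNS = p₁ − p₀.
PNS = 0.6501 − 0.27006 = 0.38004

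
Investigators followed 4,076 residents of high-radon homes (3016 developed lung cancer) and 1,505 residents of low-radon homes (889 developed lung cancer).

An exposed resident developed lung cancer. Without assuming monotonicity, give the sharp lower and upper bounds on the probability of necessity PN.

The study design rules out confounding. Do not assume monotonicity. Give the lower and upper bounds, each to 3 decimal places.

p₁ = P(outcome | exposed) = 3016/4076 = 0.73994
p₀ = P(outcome | unexposed) = 889/1505 = 0.5907
Under exogeneity alone the bounds on PN are max{0,(p₁−p₀)/p₁} ≤ PN ≤ min{1,(1−p₀)/p₁}.
  lower = (p₁ − p₀)/p₁ = 0.14924 / 0.73994 ≈ 0.2017
  upper = min{1, (1 − p₀)/p₁} = 0.4093 / 0.73994 ≈ 0.5532

0.202 ≤ PN ≤ 0.553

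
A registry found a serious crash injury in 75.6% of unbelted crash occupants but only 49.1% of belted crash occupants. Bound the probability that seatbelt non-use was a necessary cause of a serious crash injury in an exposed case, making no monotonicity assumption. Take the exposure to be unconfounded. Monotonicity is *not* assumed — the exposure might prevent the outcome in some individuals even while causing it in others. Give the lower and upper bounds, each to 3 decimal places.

0.351 ≤ PN ≤ 0.673

p₁ = 0.756, p₀ = 0.491.
Under exogeneity alone the bounds on PN are max{0,(p₁−p₀)/p₁} ≤ PN ≤ min{1,(1−p₀)/p₁}.
  lower = (p₁ − p₀)/p₁ = 0.265 / 0.756 ≈ 0.3505
  upper = min{1, (1 − p₀)/p₁} = 0.509 / 0.756 ≈ 0.6733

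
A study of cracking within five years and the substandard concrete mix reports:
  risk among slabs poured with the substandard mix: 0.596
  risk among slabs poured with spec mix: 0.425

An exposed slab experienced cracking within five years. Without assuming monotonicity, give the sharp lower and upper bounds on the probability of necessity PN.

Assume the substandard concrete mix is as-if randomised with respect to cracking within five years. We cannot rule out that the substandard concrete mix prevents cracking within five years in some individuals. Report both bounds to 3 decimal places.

Let p₁ = 0.596, p₀ = 0.425.
Under exogeneity alone the bounds on PN are max{0,(p₁−p₀)/p₁} ≤ PN ≤ min{1,(1−p₀)/p₁}.
  lower = (p₁ − p₀)/p₁ = 0.171 / 0.596 ≈ 0.2869
  upper = min{1, (1 − p₀)/p₁} = 0.575 / 0.596 ≈ 0.9648

0.287 ≤ PN ≤ 0.965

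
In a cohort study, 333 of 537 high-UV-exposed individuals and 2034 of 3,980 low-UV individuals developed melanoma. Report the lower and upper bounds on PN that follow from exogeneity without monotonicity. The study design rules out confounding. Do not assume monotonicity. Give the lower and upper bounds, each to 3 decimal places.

0.176 ≤ PN ≤ 0.788

p₁ = P(outcome | exposed) = 333/537 = 0.62011
p₀ = P(outcome | unexposed) = 2034/3980 = 0.51106
Under exogeneity alone the bounds on PN are max{0,(p₁−p₀)/p₁} ≤ PN ≤ min{1,(1−p₀)/p₁}.
  lower = (p₁ − p₀)/p₁ = 0.10906 / 0.62011 ≈ 0.1759
  upper = min{1, (1 − p₀)/p₁} = 0.48894 / 0.62011 ≈ 0.7885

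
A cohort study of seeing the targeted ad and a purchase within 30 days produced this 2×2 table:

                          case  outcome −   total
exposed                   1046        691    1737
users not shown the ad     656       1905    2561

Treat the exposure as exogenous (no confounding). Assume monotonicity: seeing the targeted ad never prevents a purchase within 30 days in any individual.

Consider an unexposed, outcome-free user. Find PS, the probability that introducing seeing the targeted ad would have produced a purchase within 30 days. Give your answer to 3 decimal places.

PS ≈ 0.465

p₁ = P(outcome | exposed) = 1046/1737 = 0.60219
p₀ = P(outcome | unexposed) = 656/2561 = 0.25615
Under exogeneity and monotonicity, PS = (p₁ − p₀) / (1 − p₀).
PS = (0.60219 − 0.25615) / (1 − 0.25615) = 0.34604 / 0.74385 ≈ 0.4652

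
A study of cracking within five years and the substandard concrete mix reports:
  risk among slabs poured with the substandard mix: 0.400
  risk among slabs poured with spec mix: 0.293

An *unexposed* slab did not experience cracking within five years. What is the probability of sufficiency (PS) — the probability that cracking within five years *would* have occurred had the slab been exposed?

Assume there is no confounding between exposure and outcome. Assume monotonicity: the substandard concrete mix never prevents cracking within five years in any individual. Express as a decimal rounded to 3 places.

Let p₁ = 0.4, p₀ = 0.293.
Under exogeneity and monotonicity, PS = (p₁ − p₀) / (1 − p₀).
PS = (0.4 − 0.293) / (1 − 0.293) = 0.107 / 0.707 ≈ 0.1513

PS ≈ 0.151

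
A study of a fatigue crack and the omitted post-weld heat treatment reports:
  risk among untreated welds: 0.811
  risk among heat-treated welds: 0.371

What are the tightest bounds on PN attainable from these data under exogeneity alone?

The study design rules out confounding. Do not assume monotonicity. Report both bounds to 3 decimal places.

Let p₁ = 0.811, p₀ = 0.371.
Under exogeneity alone the bounds on PN are max{0,(p₁−p₀)/p₁} ≤ PN ≤ min{1,(1−p₀)/p₁}.
  lower = (p₁ − p₀)/p₁ = 0.44 / 0.811 ≈ 0.5425
  upper = min{1, (1 − p₀)/p₁} = 0.629 / 0.811 ≈ 0.7756

0.543 ≤ PN ≤ 0.776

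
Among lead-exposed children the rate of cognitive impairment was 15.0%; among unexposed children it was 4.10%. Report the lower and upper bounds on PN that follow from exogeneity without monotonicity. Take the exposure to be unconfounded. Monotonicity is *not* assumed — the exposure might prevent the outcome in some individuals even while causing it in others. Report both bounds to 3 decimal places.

p₁ = 0.15, p₀ = 0.041.
Under exogeneity alone the bounds on PN are max{0,(p₁−p₀)/p₁} ≤ PN ≤ min{1,(1−p₀)/p₁}.
  lower = (p₁ − p₀)/p₁ = 0.109 / 0.15 ≈ 0.7267
  upper = min{1, (1 − p₀)/p₁} = 0.959 / 0.15 ≈ 6.3933 → capped at 1

0.727 ≤ PN ≤ 1.000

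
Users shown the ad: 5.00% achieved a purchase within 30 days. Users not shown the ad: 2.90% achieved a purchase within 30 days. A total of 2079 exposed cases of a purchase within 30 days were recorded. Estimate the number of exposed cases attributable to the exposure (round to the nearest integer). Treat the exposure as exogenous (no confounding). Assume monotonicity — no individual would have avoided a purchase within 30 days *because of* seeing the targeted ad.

p₁ = 0.05, p₀ = 0.029.
PN = (p₁ − p₀)/p₁ = (0.05 − 0.029) / 0.05 ≈ 0.42000.
Attributable cases ≈ PN × (exposed cases) = 0.42000 × 2079 ≈ 873.18.

about 873 cases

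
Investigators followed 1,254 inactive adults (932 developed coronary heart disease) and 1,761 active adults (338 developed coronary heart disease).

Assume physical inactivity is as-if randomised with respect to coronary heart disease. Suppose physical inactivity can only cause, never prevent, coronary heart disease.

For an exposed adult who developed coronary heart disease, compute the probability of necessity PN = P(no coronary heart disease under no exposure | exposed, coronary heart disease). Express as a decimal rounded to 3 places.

PN ≈ 0.742

p₁ = P(outcome | exposed) = 932/1254 = 0.74322
p₀ = P(outcome | unexposed) = 338/1761 = 0.19194
Under exogeneity and monotonicity, PN = (p₁ − p₀) / p₁.
PN = (0.74322 − 0.19194) / 0.74322 = 0.55129 / 0.74322 ≈ 0.7418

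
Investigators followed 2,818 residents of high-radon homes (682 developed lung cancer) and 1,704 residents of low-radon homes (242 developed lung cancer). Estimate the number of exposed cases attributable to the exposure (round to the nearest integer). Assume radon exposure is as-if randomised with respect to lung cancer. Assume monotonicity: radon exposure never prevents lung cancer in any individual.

p₁ = P(outcome | exposed) = 682/2818 = 0.24202
p₀ = P(outcome | unexposed) = 242/1704 = 0.14202
PN = (p₁ − p₀)/p₁ = (0.24202 − 0.14202) / 0.24202 ≈ 0.41318.
Attributable cases ≈ PN × (exposed cases) = 0.41318 × 682 ≈ 281.79.

about 282 cases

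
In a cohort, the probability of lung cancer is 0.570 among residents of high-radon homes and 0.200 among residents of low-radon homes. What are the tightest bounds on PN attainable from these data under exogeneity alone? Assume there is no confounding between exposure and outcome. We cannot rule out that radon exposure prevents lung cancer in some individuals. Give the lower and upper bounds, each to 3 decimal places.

0.649 ≤ PN ≤ 1.000

Let p₁ = 0.57, p₀ = 0.2.
Under exogeneity alone the bounds on PN are max{0,(p₁−p₀)/p₁} ≤ PN ≤ min{1,(1−p₀)/p₁}.
  lower = (p₁ − p₀)/p₁ = 0.37 / 0.57 ≈ 0.6491
  upper = min{1, (1 − p₀)/p₁} = 0.8 / 0.57 ≈ 1.4035 → capped at 1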